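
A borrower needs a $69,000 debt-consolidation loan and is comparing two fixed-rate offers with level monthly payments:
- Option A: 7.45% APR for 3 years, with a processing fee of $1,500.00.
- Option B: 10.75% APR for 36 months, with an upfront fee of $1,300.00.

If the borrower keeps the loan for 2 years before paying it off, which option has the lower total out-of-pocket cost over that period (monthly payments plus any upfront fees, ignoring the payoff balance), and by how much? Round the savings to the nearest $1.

Option A by $2,346

Option A: at 7.45% the monthly rate is 0.0062083, so the payment is 69,000 × 0.0062083 / (1 − 1.0062083^−36) = $2,144.74.
Option B: monthly rate = 10.75%/12 = 0.0089583; payment = 69,000 × 0.0089583 / (1 − (1+0.0089583)^−36) = $2,250.81.
Over 24 months: Option A costs 24 × $2,144.74 + $1,500.00 = $52,973.76; Option B costs 24 × $2,250.81 + $1,300.00 = $55,319.44.
Option A is cheaper by $55,319.44 − $52,973.76 = $2,345.68.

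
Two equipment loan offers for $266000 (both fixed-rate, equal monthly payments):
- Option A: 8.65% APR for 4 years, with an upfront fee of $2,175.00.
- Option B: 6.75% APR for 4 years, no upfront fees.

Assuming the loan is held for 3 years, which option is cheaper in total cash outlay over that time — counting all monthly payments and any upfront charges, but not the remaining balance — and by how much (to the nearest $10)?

Option B by $10,690

Option A: at 8.65% the monthly rate is 0.0072083, so the payment is 266,000 × 0.0072083 / (1 − 1.0072083^−48) = $6,575.30.
Option B: at 6.75% the monthly rate is 0.0056250, so the payment is 266,000 × 0.0056250 / (1 − 1.0056250^−48) = $6,338.89.
Over 36 months: Option A costs 36 × $6,575.30 + $2,175.00 = $238,885.80; Option B costs 36 × $6,338.89 = $228,200.04.
Option B is cheaper by $238,885.80 − $228,200.04 = $10,685.76.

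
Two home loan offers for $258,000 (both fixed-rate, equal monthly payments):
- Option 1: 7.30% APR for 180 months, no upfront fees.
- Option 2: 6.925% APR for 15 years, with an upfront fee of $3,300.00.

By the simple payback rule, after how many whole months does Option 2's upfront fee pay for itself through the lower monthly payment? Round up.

61 months

Option 1: at 7.30% the monthly rate is 0.0060833, so the payment is 258,000 × 0.0060833 / (1 − 1.0060833^−180) = $2,362.46.
Option 2: at 6.925% the monthly rate is 0.0057708, so the payment is 258,000 × 0.0057708 / (1 − 1.0057708^−180) = $2,308.17.
Monthly savings = $2,362.46 − $2,308.17 = $54.29.
Break-even = $3,300.00 / $54.29 = 60.78 → 61 months.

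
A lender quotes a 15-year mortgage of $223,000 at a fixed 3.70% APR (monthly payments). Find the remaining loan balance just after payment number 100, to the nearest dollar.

With monthly rate i = 3.7%/12 = 0.0030833, the balance after k of n payments is P · [(1+i)^n − (1+i)^k] / [(1+i)^n − 1].
(1+0.0030833)^180 = 1.74045423 and (1+0.0030833)^100 = 1.36050909, so the balance is 223,000 × (1.74045423 − 1.36050909) / (1.74045423 − 1) = $114,426.74.

$114,427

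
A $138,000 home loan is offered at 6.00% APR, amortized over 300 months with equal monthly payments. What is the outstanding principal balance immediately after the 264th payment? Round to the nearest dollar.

With monthly rate i = 6%/12 = 0.0050000, the balance after k of n payments is P · [(1+i)^n − (1+i)^k] / [(1+i)^n − 1].
(1+0.0050000)^300 = 4.46496981 and (1+0.0050000)^264 = 3.73112934, so the balance is 138,000 × (4.46496981 − 3.73112934) / (4.46496981 − 1) = $29,226.80.

$29,227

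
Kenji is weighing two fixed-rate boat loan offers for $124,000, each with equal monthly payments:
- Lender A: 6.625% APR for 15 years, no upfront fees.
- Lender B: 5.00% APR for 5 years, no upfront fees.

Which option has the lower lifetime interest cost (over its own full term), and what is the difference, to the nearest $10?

Lender B by $55,570

Lender A: monthly rate = 6.625%/12 = 0.0055208; payment = 124,000 × 0.0055208 / (1 − (1+0.0055208)^−180) = $1,088.71.
Total interest on Lender A = 180 × $1,088.71 − $124,000 = $71,967.80.
Lender B: at 5.00% the monthly rate is 0.0041667, so the payment is 124,000 × 0.0041667 / (1 − 1.0041667^−60) = $2,340.03.
Total interest on Lender B = 60 × $2,340.03 − $124,000 = $16,401.80.
Lender B is lower by $55,566.00.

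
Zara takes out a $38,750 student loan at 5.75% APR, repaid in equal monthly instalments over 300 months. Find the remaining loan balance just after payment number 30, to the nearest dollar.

$36,880

With monthly rate i = 5.75%/12 = 0.0047917, the balance after k of n payments is P · [(1+i)^n − (1+i)^k] / [(1+i)^n − 1].
(1+0.0047917)^300 = 4.19572837 and (1+0.0047917)^30 = 1.15419911, so the balance is 38,750 × (4.19572837 − 1.15419911) / (4.19572837 − 1) = $36,880.25.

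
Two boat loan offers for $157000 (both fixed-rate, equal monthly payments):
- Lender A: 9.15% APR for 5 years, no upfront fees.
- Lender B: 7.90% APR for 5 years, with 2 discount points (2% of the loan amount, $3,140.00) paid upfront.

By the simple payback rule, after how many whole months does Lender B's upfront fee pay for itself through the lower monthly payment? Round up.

Lender A: at 9.15% the monthly rate is 0.0076250, so the payment is 157,000 × 0.0076250 / (1 − 1.0076250^−60) = $3,270.50.
Lender B: monthly rate = 7.9%/12 = 0.0065833; payment = 157,000 × 0.0065833 / (1 − (1+0.0065833)^−60) = $3,175.89.
Monthly savings = $3,270.50 − $3,175.89 = $94.61.
Break-even = $3,140.00 / $94.61 = 33.19 → 34 months.

34 months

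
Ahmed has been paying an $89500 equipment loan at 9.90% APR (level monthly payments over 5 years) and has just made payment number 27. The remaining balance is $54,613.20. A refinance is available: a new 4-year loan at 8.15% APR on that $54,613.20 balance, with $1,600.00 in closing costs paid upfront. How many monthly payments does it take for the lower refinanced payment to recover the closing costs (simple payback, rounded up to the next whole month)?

3 months

Current payment = 89,500 × 9.9%/12 / (1 − (1+0.0082500)^−60) = $1,897.21.
Refinanced payment = 54,613.20 × 0.0067917 / (1 − (1+0.0067917)^−48) = $1,337.12.
Monthly savings = $1,897.21 − $1,337.12 = $560.09.
Break-even = $1,600.00 / $560.09 = 2.86 → 3 months.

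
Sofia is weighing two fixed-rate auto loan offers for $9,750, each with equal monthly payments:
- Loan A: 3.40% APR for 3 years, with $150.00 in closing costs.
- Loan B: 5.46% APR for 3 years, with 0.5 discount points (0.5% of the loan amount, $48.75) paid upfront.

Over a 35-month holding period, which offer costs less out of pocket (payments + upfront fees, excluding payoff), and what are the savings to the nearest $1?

Loan A by $213

Loan A: monthly rate = 3.4%/12 = 0.0028333; payment = 9,750 × 0.0028333 / (1 − (1+0.0028333)^−36) = $285.26.
Loan B: monthly rate = 5.46%/12 = 0.0045500; payment = 9,750 × 0.0045500 / (1 − (1+0.0045500)^−36) = $294.23.
Over 35 months: Loan A costs 35 × $285.26 + $150.00 = $10,134.10; Loan B costs 35 × $294.23 + $48.75 = $10,346.80.
Loan A is cheaper by $10,346.80 − $10,134.10 = $212.70.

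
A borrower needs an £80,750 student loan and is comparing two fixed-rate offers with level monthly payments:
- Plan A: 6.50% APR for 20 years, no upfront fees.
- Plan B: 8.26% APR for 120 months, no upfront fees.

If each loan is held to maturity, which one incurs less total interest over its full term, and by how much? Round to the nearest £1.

Plan B by £25,590

Plan A: at 6.50% the monthly rate is 0.0054167, so the payment is 80,750 × 0.0054167 / (1 − 1.0054167^−240) = £602.05.
Total interest on Plan A = 240 × £602.05 − £80,750 = £63,742.00.
Plan B: monthly rate = 8.26%/12 = 0.0068833; payment = 80,750 × 0.0068833 / (1 − (1+0.0068833)^−120) = £990.85.
Total interest on Plan B = 120 × £990.85 − £80,750 = £38,152.00.
Plan B is lower by £25,590.00.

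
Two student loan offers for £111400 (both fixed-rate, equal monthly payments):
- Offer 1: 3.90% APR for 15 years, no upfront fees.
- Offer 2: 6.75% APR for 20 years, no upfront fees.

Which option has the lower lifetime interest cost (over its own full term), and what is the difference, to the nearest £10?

Offer 1 by £55,970

Offer 1: monthly rate = 3.9%/12 = 0.0032500; payment = 111,400 × 0.0032500 / (1 − (1+0.0032500)^−180) = £818.44.
Total interest on Offer 1 = 180 × £818.44 − £111,400 = £35,919.20.
Offer 2: monthly rate = 6.75%/12 = 0.0056250; payment = 111,400 × 0.0056250 / (1 − (1+0.0056250)^−240) = £847.05.
Total interest on Offer 2 = 240 × £847.05 − £111,400 = £91,892.00.
Offer 1 is lower by £55,972.80.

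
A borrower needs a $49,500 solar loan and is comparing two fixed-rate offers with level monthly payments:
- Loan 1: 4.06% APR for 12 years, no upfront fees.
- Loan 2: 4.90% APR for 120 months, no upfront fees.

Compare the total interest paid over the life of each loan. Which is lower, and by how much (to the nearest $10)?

Loan 1: at 4.06% the monthly rate is 0.0033833, so the payment is 49,500 × 0.0033833 / (1 − 1.0033833^−144) = $434.83.
Total interest on Loan 1 = 144 × $434.83 − $49,500 = $13,115.52.
Loan 2: monthly rate = 4.9%/12 = 0.0040833; payment = 49,500 × 0.0040833 / (1 − (1+0.0040833)^−120) = $522.61.
Total interest on Loan 2 = 120 × $522.61 − $49,500 = $13,213.20.
Loan 1 is lower by $97.68.

Loan 1 by $100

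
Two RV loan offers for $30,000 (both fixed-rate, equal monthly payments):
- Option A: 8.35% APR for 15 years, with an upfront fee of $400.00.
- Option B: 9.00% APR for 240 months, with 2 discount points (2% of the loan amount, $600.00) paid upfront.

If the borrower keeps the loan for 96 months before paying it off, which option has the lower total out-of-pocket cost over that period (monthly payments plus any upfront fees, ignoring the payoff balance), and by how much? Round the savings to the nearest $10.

Option A: monthly rate = 8.35%/12 = 0.0069583; payment = 30,000 × 0.0069583 / (1 − (1+0.0069583)^−180) = $292.79.
Option B: at 9.00% the monthly rate is 0.0075000, so the payment is 30,000 × 0.0075000 / (1 − 1.0075000^−240) = $269.92.
Over 96 months: Option A costs 96 × $292.79 + $400.00 = $28,507.84; Option B costs 96 × $269.92 + $600.00 = $26,512.32.
Option B is cheaper by $28,507.84 − $26,512.32 = $1,995.52.

Option B by $2,000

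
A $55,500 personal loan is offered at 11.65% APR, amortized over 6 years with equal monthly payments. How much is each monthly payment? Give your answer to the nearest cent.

$1,074.96

At 11.65% the monthly rate is 0.0097083, so the payment is 55,500 × 0.0097083 / (1 − 1.0097083^−72) = $1,074.96.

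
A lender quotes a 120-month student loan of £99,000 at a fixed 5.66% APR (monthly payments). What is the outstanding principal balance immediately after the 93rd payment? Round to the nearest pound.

With monthly rate i = 5.66%/12 = 0.0047167, the balance after k of n payments is P · [(1+i)^n − (1+i)^k] / [(1+i)^n − 1].
(1+0.0047167)^120 = 1.75886615 and (1+0.0047167)^93 = 1.54901425, so the balance is 99,000 × (1.75886615 − 1.54901425) / (1.75886615 − 1) = £27,376.81.

£27,377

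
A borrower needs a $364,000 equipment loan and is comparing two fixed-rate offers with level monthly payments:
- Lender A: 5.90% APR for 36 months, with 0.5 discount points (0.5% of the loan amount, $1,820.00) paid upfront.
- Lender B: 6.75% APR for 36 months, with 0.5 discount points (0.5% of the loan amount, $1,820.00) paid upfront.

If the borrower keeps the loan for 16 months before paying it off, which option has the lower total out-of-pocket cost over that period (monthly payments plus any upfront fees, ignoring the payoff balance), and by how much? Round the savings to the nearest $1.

Lender A: at 5.90% the monthly rate is 0.0049167, so the payment is 364,000 × 0.0049167 / (1 − 1.0049167^−36) = $11,057.10.
Lender B: monthly rate = 6.75%/12 = 0.0056250; payment = 364,000 × 0.0056250 / (1 − (1+0.0056250)^−36) = $11,197.70.
Over 16 months: Lender A costs 16 × $11,057.10 + $1,820.00 = $178,733.60; Lender B costs 16 × $11,197.70 + $1,820.00 = $180,983.20.
Lender A is cheaper by $180,983.20 − $178,733.60 = $2,249.60.

Lender A by $2,250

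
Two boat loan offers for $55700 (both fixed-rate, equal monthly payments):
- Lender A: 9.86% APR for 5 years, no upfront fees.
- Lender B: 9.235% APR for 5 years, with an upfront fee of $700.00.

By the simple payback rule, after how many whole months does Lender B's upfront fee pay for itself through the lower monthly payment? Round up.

Lender A: monthly rate = 9.86%/12 = 0.0082167; payment = 55,700 × 0.0082167 / (1 − (1+0.0082167)^−60) = $1,179.63.
Lender B: monthly rate = 9.235%/12 = 0.0076958; payment = 55,700 × 0.0076958 / (1 − (1+0.0076958)^−60) = $1,162.60.
Monthly savings = $1,179.63 − $1,162.60 = $17.03.
Break-even = $700.00 / $17.03 = 41.10 → 42 months.

42 months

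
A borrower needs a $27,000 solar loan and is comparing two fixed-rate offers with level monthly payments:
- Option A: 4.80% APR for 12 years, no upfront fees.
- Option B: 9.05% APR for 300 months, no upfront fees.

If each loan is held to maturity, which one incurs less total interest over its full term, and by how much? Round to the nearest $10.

Option A by $32,680

Option A: at 4.80% the monthly rate is 0.0040000, so the payment is 27,000 × 0.0040000 / (1 − 1.0040000^−144) = $247.02.
Total interest on Option A = 144 × $247.02 − $27,000 = $8,570.88.
Option B: monthly rate = 9.05%/12 = 0.0075417; payment = 27,000 × 0.0075417 / (1 − (1+0.0075417)^−300) = $227.51.
Total interest on Option B = 300 × $227.51 − $27,000 = $41,253.00.
Option A is lower by $32,682.12.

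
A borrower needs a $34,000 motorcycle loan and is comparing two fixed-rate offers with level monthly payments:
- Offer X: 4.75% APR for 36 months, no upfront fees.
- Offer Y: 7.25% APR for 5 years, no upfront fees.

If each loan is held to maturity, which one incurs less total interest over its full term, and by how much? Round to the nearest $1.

Offer X: monthly rate = 4.75%/12 = 0.0039583; payment = 34,000 × 0.0039583 / (1 − (1+0.0039583)^−36) = $1,015.20.
Total interest on Offer X = 36 × $1,015.20 − $34,000 = $2,547.20.
Offer Y: at 7.25% the monthly rate is 0.0060417, so the payment is 34,000 × 0.0060417 / (1 − 1.0060417^−60) = $677.26.
Total interest on Offer Y = 60 × $677.26 − $34,000 = $6,635.60.
Offer X is lower by $4,088.40.

Offer X by $4,088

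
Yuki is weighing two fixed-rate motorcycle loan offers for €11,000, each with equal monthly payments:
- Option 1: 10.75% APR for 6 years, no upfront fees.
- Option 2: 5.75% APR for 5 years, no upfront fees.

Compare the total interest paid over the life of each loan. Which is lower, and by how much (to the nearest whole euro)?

Option 2 by €2,291

Option 1: monthly rate = 10.75%/12 = 0.0089583; payment = 11,000 × 0.0089583 / (1 − (1+0.0089583)^−72) = €207.97.
Total interest on Option 1 = 72 × €207.97 − €11,000 = €3,973.84.
Option 2: monthly rate = 5.75%/12 = 0.0047917; payment = 11,000 × 0.0047917 / (1 − (1+0.0047917)^−60) = €211.38.
Total interest on Option 2 = 60 × €211.38 − €11,000 = €1,682.80.
Option 2 is lower by €2,291.04.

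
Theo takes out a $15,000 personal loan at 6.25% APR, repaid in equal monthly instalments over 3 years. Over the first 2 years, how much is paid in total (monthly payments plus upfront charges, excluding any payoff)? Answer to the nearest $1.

Monthly rate = 6.25%/12 = 0.0052083; payment = 15,000 × 0.0052083 / (1 − (1+0.0052083)^−36) = $458.03.
Total outlay = 24 × $458.03 = $10,992.72.

$10,993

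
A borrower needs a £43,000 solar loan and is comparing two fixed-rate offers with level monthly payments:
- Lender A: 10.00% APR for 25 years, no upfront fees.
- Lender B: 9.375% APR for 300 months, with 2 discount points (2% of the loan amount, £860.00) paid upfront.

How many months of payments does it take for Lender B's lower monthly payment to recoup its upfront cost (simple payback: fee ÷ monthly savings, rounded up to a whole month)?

46 months

Lender A: monthly rate = 10%/12 = 0.0083333; payment = 43,000 × 0.0083333 / (1 − (1+0.0083333)^−300) = £390.74.
Lender B: at 9.375% the monthly rate is 0.0078125, so the payment is 43,000 × 0.0078125 / (1 − 1.0078125^−300) = £371.96.
Monthly savings = £390.74 − £371.96 = £18.78.
Break-even = £860.00 / £18.78 = 45.79 → 46 months.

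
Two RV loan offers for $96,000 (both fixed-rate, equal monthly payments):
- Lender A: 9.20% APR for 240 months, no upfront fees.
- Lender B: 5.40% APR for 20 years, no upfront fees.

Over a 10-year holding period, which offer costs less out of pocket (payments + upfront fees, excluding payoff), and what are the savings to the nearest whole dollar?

Lender B by $26,539

Lender A: at 9.20% the monthly rate is 0.0076667, so the payment is 96,000 × 0.0076667 / (1 − 1.0076667^−240) = $876.12.
Lender B: monthly rate = 5.4%/12 = 0.0045000; payment = 96,000 × 0.0045000 / (1 − (1+0.0045000)^−240) = $654.96.
Over 120 months: Lender A costs 120 × $876.12 = $105,134.40; Lender B costs 120 × $654.96 = $78,595.20.
Lender B is cheaper by $105,134.40 − $78,595.20 = $26,539.20.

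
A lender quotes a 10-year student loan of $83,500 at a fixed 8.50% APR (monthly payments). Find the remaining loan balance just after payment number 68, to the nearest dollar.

With monthly rate i = 8.5%/12 = 0.0070833, the balance after k of n payments is P · [(1+i)^n − (1+i)^k] / [(1+i)^n − 1].
(1+0.0070833)^120 = 2.33264712 and (1+0.0070833)^68 = 1.61602394, so the balance is 83,500 × (2.33264712 − 1.61602394) / (2.33264712 − 1) = $44,901.64.

$44,902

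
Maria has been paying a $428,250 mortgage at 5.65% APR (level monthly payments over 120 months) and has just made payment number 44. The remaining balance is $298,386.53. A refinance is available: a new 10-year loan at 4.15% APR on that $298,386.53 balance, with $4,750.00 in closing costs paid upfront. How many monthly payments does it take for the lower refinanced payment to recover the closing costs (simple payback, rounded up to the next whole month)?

3 months

Current payment = 428,250 × 5.65%/12 / (1 − (1+0.0047083)^−120) = $4,679.53.
Refinanced payment = 298,386.53 × 0.0034583 / (1 − (1+0.0034583)^−120) = $3,042.34.
Monthly savings = $4,679.53 − $3,042.34 = $1,637.19.
Break-even = $4,750.00 / $1,637.19 = 2.90 → 3 months.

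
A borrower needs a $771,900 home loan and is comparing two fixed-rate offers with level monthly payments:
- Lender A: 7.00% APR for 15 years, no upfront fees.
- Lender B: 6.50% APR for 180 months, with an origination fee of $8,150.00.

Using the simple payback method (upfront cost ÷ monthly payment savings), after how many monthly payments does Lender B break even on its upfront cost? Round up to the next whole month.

Lender A: at 7.00% the monthly rate is 0.0058333, so the payment is 771,900 × 0.0058333 / (1 − 1.0058333^−180) = $6,938.06.
Lender B: at 6.50% the monthly rate is 0.0054167, so the payment is 771,900 × 0.0054167 / (1 − 1.0054167^−180) = $6,724.08.
Monthly savings = $6,938.06 − $6,724.08 = $213.98.
Break-even = $8,150.00 / $213.98 = 38.09 → 39 months.

39 months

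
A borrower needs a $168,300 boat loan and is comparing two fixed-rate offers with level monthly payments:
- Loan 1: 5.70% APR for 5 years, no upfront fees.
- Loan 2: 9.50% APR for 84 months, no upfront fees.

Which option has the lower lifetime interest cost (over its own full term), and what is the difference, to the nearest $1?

Loan 1 by $37,241

Loan 1: monthly rate = 5.7%/12 = 0.0047500; payment = 168,300 × 0.0047500 / (1 − (1+0.0047500)^−60) = $3,230.29.
Total interest on Loan 1 = 60 × $3,230.29 − $168,300 = $25,517.40.
Loan 2: monthly rate = 9.5%/12 = 0.0079167; payment = 168,300 × 0.0079167 / (1 − (1+0.0079167)^−84) = $2,750.69.
Total interest on Loan 2 = 84 × $2,750.69 − $168,300 = $62,757.96.
Loan 1 is lower by $37,240.56.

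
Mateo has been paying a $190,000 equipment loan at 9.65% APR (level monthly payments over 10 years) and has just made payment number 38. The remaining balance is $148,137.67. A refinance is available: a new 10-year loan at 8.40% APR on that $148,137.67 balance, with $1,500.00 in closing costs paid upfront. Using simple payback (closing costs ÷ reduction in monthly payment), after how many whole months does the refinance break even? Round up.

3 months

Current payment = 190,000 × 9.65%/12 / (1 − (1+0.0080417)^−120) = $2,474.18.
Refinanced payment = 148,137.67 × 0.0070000 / (1 − (1+0.0070000)^−120) = $1,828.78.
Monthly savings = $2,474.18 − $1,828.78 = $645.40.
Break-even = $1,500.00 / $645.40 = 2.32 → 3 months.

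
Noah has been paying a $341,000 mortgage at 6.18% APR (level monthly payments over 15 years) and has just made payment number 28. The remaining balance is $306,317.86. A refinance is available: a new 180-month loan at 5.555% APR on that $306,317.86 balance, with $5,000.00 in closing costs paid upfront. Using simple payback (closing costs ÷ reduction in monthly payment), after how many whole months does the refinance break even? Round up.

13 months

Current payment = 341,000 × 6.18%/12 / (1 − (1+0.0051500)^−180) = $2,910.82.
Refinanced payment = 306,317.86 × 0.0046292 / (1 − (1+0.0046292)^−180) = $2,511.82.
Monthly savings = $2,910.82 − $2,511.82 = $399.00.
Break-even = $5,000.00 / $399.00 = 12.53 → 13 months.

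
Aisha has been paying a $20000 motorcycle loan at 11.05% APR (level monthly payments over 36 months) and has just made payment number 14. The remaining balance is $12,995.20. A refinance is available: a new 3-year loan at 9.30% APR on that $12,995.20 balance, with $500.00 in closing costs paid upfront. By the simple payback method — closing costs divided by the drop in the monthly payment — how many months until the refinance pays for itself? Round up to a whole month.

3 months

Current payment = 20,000 × 11.05%/12 / (1 − (1+0.0092083)^−36) = $655.25.
Refinanced payment = 12,995.20 × 0.0077500 / (1 − (1+0.0077500)^−36) = $415.06.
Monthly savings = $655.25 − $415.06 = $240.19.
Break-even = $500.00 / $240.19 = 2.08 → 3 months.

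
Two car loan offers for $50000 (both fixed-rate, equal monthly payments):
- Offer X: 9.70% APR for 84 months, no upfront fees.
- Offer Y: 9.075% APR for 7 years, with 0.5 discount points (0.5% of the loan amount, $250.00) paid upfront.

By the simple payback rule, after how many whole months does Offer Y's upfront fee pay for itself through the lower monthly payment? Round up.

16 months

Offer X: at 9.70% the monthly rate is 0.0080833, so the payment is 50,000 × 0.0080833 / (1 − 1.0080833^−84) = $822.33.
Offer Y: at 9.075% the monthly rate is 0.0075625, so the payment is 50,000 × 0.0075625 / (1 − 1.0075625^−84) = $806.36.
Monthly savings = $822.33 − $806.36 = $15.97.
Break-even = $250.00 / $15.97 = 15.65 → 16 months.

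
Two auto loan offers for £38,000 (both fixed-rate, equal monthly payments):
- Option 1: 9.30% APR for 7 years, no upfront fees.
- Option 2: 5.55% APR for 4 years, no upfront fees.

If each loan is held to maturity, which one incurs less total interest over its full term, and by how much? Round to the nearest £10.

Option 2 by £9,380

Option 1: monthly rate = 9.3%/12 = 0.0077500; payment = 38,000 × 0.0077500 / (1 − (1+0.0077500)^−84) = £617.19.
Total interest on Option 1 = 84 × £617.19 − £38,000 = £13,843.96.
Option 2: monthly rate = 5.55%/12 = 0.0046250; payment = 38,000 × 0.0046250 / (1 − (1+0.0046250)^−48) = £884.61.
Total interest on Option 2 = 48 × £884.61 − £38,000 = £4,461.28.
Option 2 is lower by £9,382.68.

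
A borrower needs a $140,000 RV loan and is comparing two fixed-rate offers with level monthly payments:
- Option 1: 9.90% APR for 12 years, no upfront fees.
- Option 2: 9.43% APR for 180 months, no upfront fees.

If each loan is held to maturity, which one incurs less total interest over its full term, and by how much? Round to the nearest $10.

Option 1: monthly rate = 9.9%/12 = 0.0082500; payment = 140,000 × 0.0082500 / (1 − (1+0.0082500)^−144) = $1,665.03.
Total interest on Option 1 = 144 × $1,665.03 − $140,000 = $99,764.32.
Option 2: monthly rate = 9.43%/12 = 0.0078583; payment = 140,000 × 0.0078583 / (1 − (1+0.0078583)^−180) = $1,456.01.
Total interest on Option 2 = 180 × $1,456.01 − $140,000 = $122,081.80.
Option 1 is lower by $22,317.48.

Option 1 by $22,320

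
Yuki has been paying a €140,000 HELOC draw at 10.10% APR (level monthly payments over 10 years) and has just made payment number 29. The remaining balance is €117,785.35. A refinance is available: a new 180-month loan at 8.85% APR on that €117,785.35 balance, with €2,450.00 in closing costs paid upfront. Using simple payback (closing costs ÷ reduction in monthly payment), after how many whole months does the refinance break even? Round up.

4 months

Current payment = 140,000 × 10.1%/12 / (1 − (1+0.0084167)^−120) = €1,857.87.
Refinanced payment = 117,785.35 × 0.0073750 / (1 − (1+0.0073750)^−180) = €1,184.17.
Monthly savings = €1,857.87 − €1,184.17 = €673.70.
Break-even = €2,450.00 / €673.70 = 3.64 → 4 months.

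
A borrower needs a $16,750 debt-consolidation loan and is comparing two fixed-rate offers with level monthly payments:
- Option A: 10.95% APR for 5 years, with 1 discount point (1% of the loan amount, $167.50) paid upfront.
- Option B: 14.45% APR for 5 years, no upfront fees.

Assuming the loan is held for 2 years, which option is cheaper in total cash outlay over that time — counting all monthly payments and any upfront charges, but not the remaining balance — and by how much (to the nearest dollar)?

Option A: at 10.95% the monthly rate is 0.0091250, so the payment is 16,750 × 0.0091250 / (1 − 1.0091250^−60) = $363.77.
Option B: monthly rate = 14.45%/12 = 0.0120417; payment = 16,750 × 0.0120417 / (1 − (1+0.0120417)^−60) = $393.66.
Over 24 months: Option A costs 24 × $363.77 + $167.50 = $8,897.98; Option B costs 24 × $393.66 = $9,447.84.
Option A is cheaper by $9,447.84 − $8,897.98 = $549.86.

Option A by $550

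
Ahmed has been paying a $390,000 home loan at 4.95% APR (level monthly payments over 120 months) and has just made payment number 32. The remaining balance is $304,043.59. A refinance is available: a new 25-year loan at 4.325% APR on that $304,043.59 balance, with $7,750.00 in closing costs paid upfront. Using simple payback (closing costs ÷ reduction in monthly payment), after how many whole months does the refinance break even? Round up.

Current payment = 390,000 × 4.95%/12 / (1 − (1+0.0041250)^−120) = $4,127.03.
Refinanced payment = 304,043.59 × 0.0036042 / (1 − (1+0.0036042)^−300) = $1,659.91.
Monthly savings = $4,127.03 − $1,659.91 = $2,467.12.
Break-even = $7,750.00 / $2,467.12 = 3.14 → 4 months.

4 months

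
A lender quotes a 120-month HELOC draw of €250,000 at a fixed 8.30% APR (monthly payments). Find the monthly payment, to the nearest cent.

At 8.30% the monthly rate is 0.0069167, so the payment is 250,000 × 0.0069167 / (1 − 1.0069167^−120) = €3,072.96.

€3,072.96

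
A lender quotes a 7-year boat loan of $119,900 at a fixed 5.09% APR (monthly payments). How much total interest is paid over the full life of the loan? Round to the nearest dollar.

$22,877

Monthly rate = 5.09%/12 = 0.0042417; payment = 119,900 × 0.0042417 / (1 − (1+0.0042417)^−84) = $1,699.73.
Total paid = 84 × $1,699.73 = $142,777.32; interest = $142,777.32 − $119,900 = $22,877.32.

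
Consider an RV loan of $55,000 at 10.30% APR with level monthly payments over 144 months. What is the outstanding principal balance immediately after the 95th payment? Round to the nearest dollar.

$26,583

With monthly rate i = 10.3%/12 = 0.0085833, the balance after k of n payments is P · [(1+i)^n − (1+i)^k] / [(1+i)^n − 1].
(1+0.0085833)^144 = 3.42371308 and (1+0.0085833)^95 = 2.25226656, so the balance is 55,000 × (3.42371308 − 2.25226656) / (3.42371308 − 1) = $26,583.00.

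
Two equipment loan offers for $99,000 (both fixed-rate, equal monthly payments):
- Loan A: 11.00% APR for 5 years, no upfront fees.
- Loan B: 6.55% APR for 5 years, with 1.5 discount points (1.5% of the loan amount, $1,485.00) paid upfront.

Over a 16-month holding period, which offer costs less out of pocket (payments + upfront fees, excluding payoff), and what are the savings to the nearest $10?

Loan A: monthly rate = 11%/12 = 0.0091667; payment = 99,000 × 0.0091667 / (1 − (1+0.0091667)^−60) = $2,152.50.
Loan B: at 6.55% the monthly rate is 0.0054583, so the payment is 99,000 × 0.0054583 / (1 − 1.0054583^−60) = $1,939.37.
Over 16 months: Loan A costs 16 × $2,152.50 = $34,440.00; Loan B costs 16 × $1,939.37 + $1,485.00 = $32,514.92.
Loan B is cheaper by $34,440.00 − $32,514.92 = $1,925.08.

Loan B by $1,930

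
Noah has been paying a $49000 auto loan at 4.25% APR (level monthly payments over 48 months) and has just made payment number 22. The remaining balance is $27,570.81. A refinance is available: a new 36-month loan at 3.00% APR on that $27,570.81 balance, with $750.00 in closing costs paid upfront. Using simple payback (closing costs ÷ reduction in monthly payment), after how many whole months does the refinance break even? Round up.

Current payment = 49,000 × 4.25%/12 / (1 − (1+0.0035417)^−48) = $1,111.86.
Refinanced payment = 27,570.81 × 0.0025000 / (1 − (1+0.0025000)^−36) = $801.79.
Monthly savings = $1,111.86 − $801.79 = $310.07.
Break-even = $750.00 / $310.07 = 2.42 → 3 months.

3 months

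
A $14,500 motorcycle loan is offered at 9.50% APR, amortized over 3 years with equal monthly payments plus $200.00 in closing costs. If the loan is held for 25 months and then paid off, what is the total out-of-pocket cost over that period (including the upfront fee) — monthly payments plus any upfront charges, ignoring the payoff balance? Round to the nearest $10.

$11,810

At 9.50% the monthly rate is 0.0079167, so the payment is 14,500 × 0.0079167 / (1 − 1.0079167^−36) = $464.48.
Total outlay = 25 × $464.48 + $200.00 = $11,812.00.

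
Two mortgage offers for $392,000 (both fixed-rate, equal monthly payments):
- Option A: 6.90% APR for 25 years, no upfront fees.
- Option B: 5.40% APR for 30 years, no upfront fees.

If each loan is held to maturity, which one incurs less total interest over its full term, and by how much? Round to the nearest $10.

Option A: at 6.90% the monthly rate is 0.0057500, so the payment is 392,000 × 0.0057500 / (1 − 1.0057500^−300) = $2,745.62.
Total interest on Option A = 300 × $2,745.62 − $392,000 = $431,686.00.
Option B: at 5.40% the monthly rate is 0.0045000, so the payment is 392,000 × 0.0045000 / (1 − 1.0045000^−360) = $2,201.20.
Total interest on Option B = 360 × $2,201.20 − $392,000 = $400,432.00.
Option B is lower by $31,254.00.

Option B by $31,250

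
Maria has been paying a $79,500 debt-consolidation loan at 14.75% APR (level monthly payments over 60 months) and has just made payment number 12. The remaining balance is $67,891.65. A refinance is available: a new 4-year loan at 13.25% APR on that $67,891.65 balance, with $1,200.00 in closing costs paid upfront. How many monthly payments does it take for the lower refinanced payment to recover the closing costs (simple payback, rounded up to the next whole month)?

Current payment = 79,500 × 14.75%/12 / (1 − (1+0.0122917)^−60) = $1,880.88.
Refinanced payment = 67,891.65 × 0.0110417 / (1 − (1+0.0110417)^−48) = $1,829.80.
Monthly savings = $1,880.88 − $1,829.80 = $51.08.
Break-even = $1,200.00 / $51.08 = 23.49 → 24 months.

24 months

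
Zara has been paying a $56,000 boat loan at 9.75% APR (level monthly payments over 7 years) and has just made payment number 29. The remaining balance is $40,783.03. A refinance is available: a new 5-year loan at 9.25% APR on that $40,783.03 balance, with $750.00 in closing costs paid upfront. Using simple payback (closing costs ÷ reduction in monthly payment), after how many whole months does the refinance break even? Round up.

Current payment = 56,000 × 9.75%/12 / (1 − (1+0.0081250)^−84) = $922.45.
Refinanced payment = 40,783.03 × 0.0077083 / (1 − (1+0.0077083)^−60) = $851.55.
Monthly savings = $922.45 − $851.55 = $70.90.
Break-even = $750.00 / $70.90 = 10.58 → 11 months.

11 months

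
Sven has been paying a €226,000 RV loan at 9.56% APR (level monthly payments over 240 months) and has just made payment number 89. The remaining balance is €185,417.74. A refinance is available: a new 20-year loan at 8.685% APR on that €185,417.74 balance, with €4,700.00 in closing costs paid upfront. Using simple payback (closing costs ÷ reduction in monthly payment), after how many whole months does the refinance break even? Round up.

10 months

Current payment = 226,000 × 9.56%/12 / (1 − (1+0.0079667)^−240) = €2,115.48.
Refinanced payment = 185,417.74 × 0.0072375 / (1 − (1+0.0072375)^−240) = €1,630.87.
Monthly savings = €2,115.48 − €1,630.87 = €484.61.
Break-even = €4,700.00 / €484.61 = 9.70 → 10 months.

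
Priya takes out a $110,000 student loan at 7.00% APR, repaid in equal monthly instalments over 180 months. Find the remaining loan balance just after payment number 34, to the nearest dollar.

With monthly rate i = 7%/12 = 0.0058333, the balance after k of n payments is P · [(1+i)^n − (1+i)^k] / [(1+i)^n − 1].
(1+0.0058333)^180 = 2.84894673 and (1+0.0058333)^34 = 1.21866634, so the balance is 110,000 × (2.84894673 − 1.21866634) / (2.84894673 − 1) = $96,990.81.

$96,991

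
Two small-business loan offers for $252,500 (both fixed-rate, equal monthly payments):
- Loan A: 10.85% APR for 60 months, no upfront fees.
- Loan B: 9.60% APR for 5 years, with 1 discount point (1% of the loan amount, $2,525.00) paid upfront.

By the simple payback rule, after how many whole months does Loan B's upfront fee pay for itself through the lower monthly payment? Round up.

Loan A: monthly rate = 10.85%/12 = 0.0090417; payment = 252,500 × 0.0090417 / (1 − (1+0.0090417)^−60) = $5,471.09.
Loan B: monthly rate = 9.6%/12 = 0.0080000; payment = 252,500 × 0.0080000 / (1 − (1+0.0080000)^−60) = $5,315.32.
Monthly savings = $5,471.09 − $5,315.32 = $155.77.
Break-even = $2,525.00 / $155.77 = 16.21 → 17 months.

17 months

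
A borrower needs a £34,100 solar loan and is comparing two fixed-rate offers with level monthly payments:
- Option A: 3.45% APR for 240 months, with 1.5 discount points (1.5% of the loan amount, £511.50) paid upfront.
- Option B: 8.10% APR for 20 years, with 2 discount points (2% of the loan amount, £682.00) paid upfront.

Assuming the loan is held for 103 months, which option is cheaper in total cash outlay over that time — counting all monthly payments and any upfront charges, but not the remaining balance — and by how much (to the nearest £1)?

Option A: at 3.45% the monthly rate is 0.0028750, so the payment is 34,100 × 0.0028750 / (1 − 1.0028750^−240) = £196.89.
Option B: monthly rate = 8.1%/12 = 0.0067500; payment = 34,100 × 0.0067500 / (1 − (1+0.0067500)^−240) = £287.35.
Over 103 months: Option A costs 103 × £196.89 + £511.50 = £20,791.17; Option B costs 103 × £287.35 + £682.00 = £30,279.05.
Option A is cheaper by £30,279.05 − £20,791.17 = £9,487.88.

Option A by £9,488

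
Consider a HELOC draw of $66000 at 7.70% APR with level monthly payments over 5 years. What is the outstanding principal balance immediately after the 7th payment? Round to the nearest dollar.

$59,540

With monthly rate i = 7.7%/12 = 0.0064167, the balance after k of n payments is P · [(1+i)^n − (1+i)^k] / [(1+i)^n − 1].
(1+0.0064167)^60 = 1.46780788 and (1+0.0064167)^7 = 1.04579062, so the balance is 66,000 × (1.46780788 − 1.04579062) / (1.46780788 − 1) = $59,539.70.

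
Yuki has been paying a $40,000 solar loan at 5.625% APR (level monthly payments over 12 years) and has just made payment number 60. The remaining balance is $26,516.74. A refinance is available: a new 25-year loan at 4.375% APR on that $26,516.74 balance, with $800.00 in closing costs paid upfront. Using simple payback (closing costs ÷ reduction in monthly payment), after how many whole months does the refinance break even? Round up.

Current payment = 40,000 × 5.625%/12 / (1 − (1+0.0046875)^−144) = $382.62.
Refinanced payment = 26,516.74 × 0.0036458 / (1 − (1+0.0036458)^−300) = $145.51.
Monthly savings = $382.62 − $145.51 = $237.11.
Break-even = $800.00 / $237.11 = 3.37 → 4 months.

4 months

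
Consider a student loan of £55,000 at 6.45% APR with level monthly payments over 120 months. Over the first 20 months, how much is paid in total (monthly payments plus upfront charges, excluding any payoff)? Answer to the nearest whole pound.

Monthly rate = 6.45%/12 = 0.0053750; payment = 55,000 × 0.0053750 / (1 − (1+0.0053750)^−120) = £623.12.
Total outlay = 20 × £623.12 = £12,462.40.

£12,462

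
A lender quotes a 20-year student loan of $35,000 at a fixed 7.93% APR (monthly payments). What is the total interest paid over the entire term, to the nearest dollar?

At 7.93% the monthly rate is 0.0066083, so the payment is 35,000 × 0.0066083 / (1 − 1.0066083^−240) = $291.23.
Total paid = 240 × $291.23 = $69,895.20; interest = $69,895.20 − $35,000 = $34,895.20.

$34,895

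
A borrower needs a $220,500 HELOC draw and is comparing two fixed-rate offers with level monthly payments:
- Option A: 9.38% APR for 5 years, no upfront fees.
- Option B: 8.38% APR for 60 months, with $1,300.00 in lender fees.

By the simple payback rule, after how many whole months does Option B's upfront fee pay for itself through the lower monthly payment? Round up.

Option A: at 9.38% the monthly rate is 0.0078167, so the payment is 220,500 × 0.0078167 / (1 − 1.0078167^−60) = $4,617.99.
Option B: monthly rate = 8.38%/12 = 0.0069833; payment = 220,500 × 0.0069833 / (1 − (1+0.0069833)^−60) = $4,511.15.
Monthly savings = $4,617.99 − $4,511.15 = $106.84.
Break-even = $1,300.00 / $106.84 = 12.17 → 13 months.

13 months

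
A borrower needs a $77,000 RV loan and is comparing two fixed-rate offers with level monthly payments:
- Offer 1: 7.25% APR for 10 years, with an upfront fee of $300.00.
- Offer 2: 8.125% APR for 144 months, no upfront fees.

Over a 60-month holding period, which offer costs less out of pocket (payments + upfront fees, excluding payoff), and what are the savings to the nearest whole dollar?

Offer 2 by $4,213

Offer 1: at 7.25% the monthly rate is 0.0060417, so the payment is 77,000 × 0.0060417 / (1 − 1.0060417^−120) = $903.99.
Offer 2: monthly rate = 8.125%/12 = 0.0067708; payment = 77,000 × 0.0067708 / (1 − (1+0.0067708)^−144) = $838.78.
Over 60 months: Offer 1 costs 60 × $903.99 + $300.00 = $54,539.40; Offer 2 costs 60 × $838.78 = $50,326.80.
Offer 2 is cheaper by $54,539.40 − $50,326.80 = $4,212.60.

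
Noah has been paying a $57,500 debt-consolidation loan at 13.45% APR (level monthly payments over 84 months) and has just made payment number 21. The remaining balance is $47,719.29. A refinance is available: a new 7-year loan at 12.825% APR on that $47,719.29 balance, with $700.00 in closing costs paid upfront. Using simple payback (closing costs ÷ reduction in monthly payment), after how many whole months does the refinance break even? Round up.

4 months

Current payment = 57,500 × 13.45%/12 / (1 − (1+0.0112083)^−84) = $1,060.16.
Refinanced payment = 47,719.29 × 0.0106875 / (1 − (1+0.0106875)^−84) = $863.57.
Monthly savings = $1,060.16 − $863.57 = $196.59.
Break-even = $700.00 / $196.59 = 3.56 → 4 months.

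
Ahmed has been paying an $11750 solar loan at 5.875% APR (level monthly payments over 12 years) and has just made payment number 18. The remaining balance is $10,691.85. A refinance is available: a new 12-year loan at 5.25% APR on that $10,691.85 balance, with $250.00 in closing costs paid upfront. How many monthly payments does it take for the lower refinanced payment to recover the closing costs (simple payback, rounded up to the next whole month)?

Current payment = 11,750 × 5.875%/12 / (1 − (1+0.0048958)^−144) = $113.90.
Refinanced payment = 10,691.85 × 0.0043750 / (1 − (1+0.0043750)^−144) = $100.23.
Monthly savings = $113.90 − $100.23 = $13.67.
Break-even = $250.00 / $13.67 = 18.29 → 19 months.

19 months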